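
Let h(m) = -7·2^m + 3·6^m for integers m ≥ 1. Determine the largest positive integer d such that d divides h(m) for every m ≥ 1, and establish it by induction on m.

d = 4

Computing the first values: h(1) = 4 and h(2) = 80; gcd(4, 80) = 4, so d ≤ 4.
We prove 4 | -7·2^m + 3·6^m for all m ≥ 1 by induction on m.
Base case (m = 1): h(1) = 4 = 4·(1), so 4 | h(1).
For the inductive step, assume it holds for an arbitrary i ≥ 1, i.e. 4 | h(i). Then
h(i+1) − 6·h(i) = (-7·2^(i+1) + 3·6^(i+1)) − 6·(-7·2^i + 3·6^i) = (-7)·2^i·(2 − 6) = (28)·2^i. Since 4 | h(i) by the inductive hypothesis, 4 | 6·h(i); and 4 | 28 since 28 = 4·7. Therefore 4 | h(i+1).
By induction, the statement is established for all m ≥ 1.
Therefore the largest such d is 4.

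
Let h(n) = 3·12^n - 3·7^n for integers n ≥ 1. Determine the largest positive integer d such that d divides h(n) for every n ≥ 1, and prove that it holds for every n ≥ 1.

Computing the first values: h(1) = 15 and h(2) = 285; gcd(15, 285) = 15, so d ≤ 15.
We prove 15 | 3·12^n - 3·7^n for all n ≥ 1 by induction on n.
When n = 1: h(1) = 15 = 15·(1), so 15 | h(1).
Inductive step: assume the claim holds for n = i, i.e. 15 | h(i). Then
h(i+1) − 12·h(i) = (3·12^(i+1) - 3·7^(i+1)) − 12·(3·12^i - 3·7^i) = (-3)·7^i·(7 − 12) = (15)·7^i. Since 15 | h(i) by the inductive hypothesis, 15 | 12·h(i); and 15 | 15 since 15 = 15·1. Therefore 15 | h(i+1).
By induction, the statement is established for all n ≥ 1.
Therefore the largest such d is 15.

d = 15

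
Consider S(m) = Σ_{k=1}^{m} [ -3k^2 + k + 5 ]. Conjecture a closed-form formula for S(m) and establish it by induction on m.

S(m) = -m(m^2 + m - 5)

We claim S(m) = -m(m^2 + m - 5) for all m ≥ 1.
For the base case m = 1: S(1) = 3, and the closed form gives 3. They agree.
Inductive step: suppose the statement holds for some k ≥ 1, so S(k) = k(-k^2 - k + 5).
Then S(k+1) = S(k) + (k - 3(k + 1)^2 + 6) = (k(-k^2 - k + 5)) + (k - 3(k + 1)^2 + 6).
Simplifying, S(k+1) = -(k + 1)(k^2 + 3k - 3) = -(k+1)((k+1)^2 + (k+1) - 5),
which is the closed form with m = k+1.
Hence, by induction on m, the claim holds for every m ≥ 1.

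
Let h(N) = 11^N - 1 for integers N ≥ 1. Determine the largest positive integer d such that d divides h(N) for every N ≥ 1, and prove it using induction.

Computing the first values: h(1) = 10 and h(2) = 120; gcd(10, 120) = 10, so d ≤ 10.
We prove 10 | 11^N - 1 for all N ≥ 1 by induction on N.
Base step (N = 1): h(1) = 10 = 10·(1), so 10 | h(1).
Suppose the result is true for N = r, i.e. 10 | h(r). Then
11^{r+1} − 1^{r+1} = 11·11^r − 1·1^r = 11·(11^r − 1^r) + (10)·1^r. The first term is divisible by 10 by the inductive hypothesis, and the second term (10)·1^r is divisible by 10 since 10 | 10. Hence 10 | h(r+1).
By induction, the statement is established for all N ≥ 1.
Therefore the largest such d is 10.

d = 10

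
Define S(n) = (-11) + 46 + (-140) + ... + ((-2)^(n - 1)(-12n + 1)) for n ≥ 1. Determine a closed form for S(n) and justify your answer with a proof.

We claim S(n) = (-2)^n(4n + 1) - 1 for all n ≥ 1.
For the base case n = 1: S(1) = -11, and the closed form gives -11. They agree.
Suppose the result is true for n = r, so S(r) = (-2)^r(4r + 1) - 1.
Then S(r+1) = S(r) + ((-2)^r(-12r - 11)) = ((-2)^r(4r + 1) - 1) + ((-2)^r(-12r - 11)).
Simplifying, S(r+1) = -8(-2)^r·r - 10(-2)^r - 1 = (-2)^(r+1)(4(r+1) + 1) - 1,
which is the closed form with n = r+1.
By the principle of mathematical induction, the result holds for all n ≥ 1.

S(n) = (-2)^n(4n + 1) - 1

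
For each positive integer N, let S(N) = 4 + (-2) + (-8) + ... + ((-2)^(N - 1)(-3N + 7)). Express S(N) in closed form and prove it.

S(N) = (-2)^N(N - 2) + 2

We claim S(N) = (-2)^N(N - 2) + 2 for all N ≥ 1.
For the base case N = 1: S(1) = 4, and the closed form gives 4. They agree.
Inductive step: suppose the statement holds for some m ≥ 1, so S(m) = (-2)^m(m - 2) + 2.
Then S(m+1) = S(m) + ((-2)^m(-3m + 4)) = ((-2)^m(m - 2) + 2) + ((-2)^m(-3m + 4)).
Simplifying, S(m+1) = -2(-2)^m·m + 2(-2)^m + 2 = (-2)^(m+1)((m+1) - 2) + 2,
which is the closed form with N = m+1.
Hence, by induction on N, the claim holds for every N ≥ 1.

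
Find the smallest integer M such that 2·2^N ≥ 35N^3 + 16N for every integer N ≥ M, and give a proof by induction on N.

At N = 16: 131072 < 143616, so the inequality fails and M ≥ 17. We prove 2·2^N ≥ 35N^3 + 16N for all N ≥ 17.
Base case (N = 17): 2·2^N = 262144 and 35N^3 + 16N = 172227, so 262144 ≥ 172227.
Inductive step: assume the claim holds for N = k, so 2·2^k ≥ 35k^3 + 16k.
Then 2·2^(k + 1) = 2·(2·2^k) ≥ 2·(35k^3 + 16k).
Also, for k ≥ 17 we have 2·(35k^3 + 16k) ≥ 35(k+1)^3 + 16(k+1), since 2·(35k^3 + 16k) − (35(k+1)^3 + 16(k+1)) = 35k^3 - 105k^2 - 89k - 51, which is nonnegative for all k ≥ 17.
Combining, 2·2^(k + 1) ≥ 35(k+1)^3 + 16(k+1).
By induction, the statement is established for all N ≥ 17.
Hence the smallest such M is 17.

M = 17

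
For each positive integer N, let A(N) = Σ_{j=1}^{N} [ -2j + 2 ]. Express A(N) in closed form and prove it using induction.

A(N) = -N(N - 1)

We claim A(N) = -N(N - 1) for all N ≥ 1.
Base case (N = 1): A(1) = 0, and the closed form gives 0. They agree.
Inductive step: assume the claim holds for N = j, so A(j) = j(-j + 1).
Then A(j+1) = A(j) + (-2j) = (j(-j + 1)) + (-2j).
Simplifying, A(j+1) = -j(j + 1) = -(j+1)((j+1) - 1),
which is the closed form with N = j+1.
By the principle of mathematical induction, the result holds for all N ≥ 1.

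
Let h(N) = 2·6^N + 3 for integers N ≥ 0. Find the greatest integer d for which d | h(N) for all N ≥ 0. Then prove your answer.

d = 5

Computing the first values: h(0) = 5 and h(1) = 15; gcd(5, 15) = 5, so d ≤ 5.
We prove 5 | 2·6^N + 3 for all N ≥ 0 by induction on N.
For the base case N = 0: h(0) = 5 = 5·(1), so 5 | h(0).
For the inductive step, assume it holds for an arbitrary j ≥ 0, i.e. 5 | h(j). Then
h(j+1) = 2·6^(j+1) + 3 = 6·(2·6^j + 3) - 15 = 6·h(j) - 15. The first term is divisible by 5 by the inductive hypothesis, and -15 is divisible by 5. Hence 5 | h(j+1).
By the principle of mathematical induction, the result holds for all N ≥ 0.
Therefore the largest such d is 5.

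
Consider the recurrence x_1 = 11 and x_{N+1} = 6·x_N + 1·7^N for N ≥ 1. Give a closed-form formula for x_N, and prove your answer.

Computing the first terms: x_1 = 11, x_2 = 73, x_3 = 487. This suggests x_N = 4·6^(N - 1) + 7^N.
Base step (N = 1): the formula gives 11 = 11 = x_1.
Inductive step: assume the claim holds for N = r, so x_r = 4·6^(r - 1) + 7^r.
Then x_{r+1} = 6·x_r + 1·7^r = 6·(4·6^(r - 1) + 7^r) + 1·7^r = 4·6^r + 7^(r + 1) = 4·6^((r+1) - 1) + 7^(r+1),
which is the claimed formula at N = r+1.
By the principle of mathematical induction, the result holds for all N ≥ 1.

x_N = 4·6^(N - 1) + 7^N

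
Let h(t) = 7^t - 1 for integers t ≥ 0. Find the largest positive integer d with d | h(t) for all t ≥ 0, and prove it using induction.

d = 6

Computing the first values: h(0) = 0 and h(1) = 6; gcd(0, 6) = 6, so d ≤ 6.
We prove 6 | 7^t - 1 for all t ≥ 0 by induction on t.
When t = 0: h(0) = 0 = 6·(0), so 6 | h(0).
Inductive step: suppose the statement holds for some j ≥ 0, i.e. 6 | h(j). Then
h(j+1) = 7^(j+1) - 1 = 7·(7^j - 1) + 6 = 7·h(j) + 6. The first term is divisible by 6 by the inductive hypothesis, and 6 is divisible by 6. Hence 6 | h(j+1).
Hence, by induction on t, the claim holds for every t ≥ 0.
Therefore the largest such d is 6.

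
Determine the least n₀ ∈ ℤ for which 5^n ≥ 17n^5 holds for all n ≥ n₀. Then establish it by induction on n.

n₀ = 9

At n = 8: 390625 < 557056, so the inequality fails and n₀ ≥ 9. We prove 5^n ≥ 17n^5 for all n ≥ 9.
For the base case n = 9: 5^n = 1953125 and 17n^5 = 1003833, so 1953125 ≥ 1003833.
Suppose the result is true for n = i, so 5^i ≥ 17i^5.
Then 5^(i + 1) = 5·(5^i) ≥ 5·(17i^5).
Also, for i ≥ 9 we have 5·(17i^5) ≥ 17(i+1)^5, since 5 ≥ (1 + 1/i)^5 for all i ≥ 9.
Combining, 5^(i + 1) ≥ 17(i+1)^5.
This completes the induction.
Hence the smallest such n₀ is 9.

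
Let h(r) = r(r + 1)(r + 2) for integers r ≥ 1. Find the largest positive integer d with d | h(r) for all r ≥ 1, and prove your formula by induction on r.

Computing the first values: h(1) = 6 and h(2) = 24; gcd(6, 24) = 6, so d ≤ 6.
We prove 6 | r(r + 1)(r + 2) for all r ≥ 1 by induction on r.
Base step (r = 1): h(1) = 6 = 6·(1), so 6 | h(1).
Inductive step: assume the claim holds for r = j, i.e. 6 | h(j). Then
h(j+1) − h(j) = (j+1)·(j+2)·(j+3) − j·(j+1)·(j+2) = (j+1)·(j+2)·[(j+3) − j] = 3·(j+1)·(j+2). The product of 2 consecutive integers is divisible by (2)! = 2, so h(j+1) − h(j) is divisible by 3·2 = 6. By the inductive hypothesis 6 | h(j), hence 6 | h(j+1).
By induction, the statement is established for all r ≥ 1.
Therefore the largest such d is 6.

d = 6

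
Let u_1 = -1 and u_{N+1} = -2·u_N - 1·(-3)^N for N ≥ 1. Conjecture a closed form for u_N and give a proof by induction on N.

Computing the first terms: u_1 = -1, u_2 = 5, u_3 = -19. This suggests u_N = -(-2)^N + (-3)^N.
For the base case N = 1: the formula gives -1 = -1 = u_1.
Inductive step: assume the claim holds for N = p, so u_p = -(-2)^p + (-3)^p.
Then u_{p+1} = -2·u_p - 1·(-3)^p = -2·(-(-2)^p + (-3)^p) - 1·(-3)^p = -(-2)^(p + 1) + (-3)^(p + 1),
which is the claimed formula at N = p+1.
By the principle of mathematical induction, the result holds for all N ≥ 1.

u_N = -(-2)^N + (-3)^N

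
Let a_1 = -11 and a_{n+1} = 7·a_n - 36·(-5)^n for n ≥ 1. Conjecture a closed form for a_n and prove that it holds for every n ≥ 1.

a_n = 3(-5)^n + 4·7^(n - 1)

Computing the first terms: a_1 = -11, a_2 = 103, a_3 = -179. This suggests a_n = 3(-5)^n + 4·7^(n - 1).
Base step (n = 1): the formula gives -11 = -11 = a_1.
Suppose the result is true for n = r, so a_r = 3(-5)^r + 4·7^(r - 1).
Then a_{r+1} = 7·a_r - 36·(-5)^r = 7·(3(-5)^r + 4·7^(r - 1)) - 36·(-5)^r = 3(-5)^(r + 1) + 4·7^r = 3(-5)^(r+1) + 4·7^((r+1) - 1),
which is the claimed formula at n = r+1.
By induction, the statement is established for all n ≥ 1.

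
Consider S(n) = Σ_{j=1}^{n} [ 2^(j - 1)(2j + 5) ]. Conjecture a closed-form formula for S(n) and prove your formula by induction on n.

We claim S(n) = 2^n(2n + 3) - 3 for all n ≥ 1.
Base step (n = 1): S(1) = 7, and the closed form gives 7. They agree.
Inductive step: suppose the statement holds for some j ≥ 1, so S(j) = 2^j(2j + 3) - 3.
Then S(j+1) = S(j) + (2^j(2j + 7)) = (2^j(2j + 3) - 3) + (2^j(2j + 7)).
Simplifying, S(j+1) = 4·2^j·j + 10·2^j - 3 = 2^(j+1)(2(j+1) + 3) - 3,
which is the closed form with n = j+1.
This completes the induction.

S(n) = 2^n(2n + 3) - 3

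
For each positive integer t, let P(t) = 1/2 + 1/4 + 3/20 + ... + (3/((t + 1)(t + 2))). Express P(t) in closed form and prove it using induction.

We claim P(t) = 3t/(2(t + 2)) for all t ≥ 1.
When t = 1: P(1) = 1/2, and the closed form gives 1/2. They agree.
Inductive step: assume the claim holds for t = r, so P(r) = 3r/(2(r + 2)).
Then P(r+1) = P(r) + (3/((r + 2)(r + 3))) = (3r/(2(r + 2))) + (3/((r + 2)(r + 3))).
Simplifying, P(r+1) = 3(r + 1)/(2(r + 3)) = 3(r+1)/(2((r+1) + 2)),
which is the closed form with t = r+1.
By induction, the statement is established for all t ≥ 1.

P(t) = 3t/(2(t + 2))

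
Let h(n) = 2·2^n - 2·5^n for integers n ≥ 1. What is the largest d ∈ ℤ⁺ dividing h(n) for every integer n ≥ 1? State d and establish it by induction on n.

d = 6

Computing the first values: h(1) = -6 and h(2) = -42; gcd(-6, -42) = 6, so d ≤ 6.
We prove 6 | 2·2^n - 2·5^n for all n ≥ 1 by induction on n.
Base step (n = 1): h(1) = -6 = 6·(-1), so 6 | h(1).
Inductive step: suppose the statement holds for some i ≥ 1, i.e. 6 | h(i). Then
h(i+1) − 5·h(i) = (2·2^(i+1) - 2·5^(i+1)) − 5·(2·2^i - 2·5^i) = (2)·2^i·(2 − 5) = (-6)·2^i. Since 6 | h(i) by the inductive hypothesis, 6 | 5·h(i); and 6 | -6 since -6 = 6·-1. Therefore 6 | h(i+1).
Hence, by induction on n, the claim holds for every n ≥ 1.
Therefore the largest such d is 6.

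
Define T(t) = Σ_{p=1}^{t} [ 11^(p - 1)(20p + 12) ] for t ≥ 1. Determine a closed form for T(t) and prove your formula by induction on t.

We claim T(t) = 11^t(2t + 1) - 1 for all t ≥ 1.
For the base case t = 1: T(1) = 32, and the closed form gives 32. They agree.
Inductive step: suppose the statement holds for some p ≥ 1, so T(p) = 11^p(2p + 1) - 1.
Then T(p+1) = T(p) + (11^p(20p + 32)) = (11^p(2p + 1) - 1) + (11^p(20p + 32)).
Simplifying, T(p+1) = 22·11^p·p + 33·11^p - 1 = 11^(p+1)(2(p+1) + 1) - 1,
which is the closed form with t = p+1.
Hence, by induction on t, the claim holds for every t ≥ 1.

T(t) = 11^t(2t + 1) - 1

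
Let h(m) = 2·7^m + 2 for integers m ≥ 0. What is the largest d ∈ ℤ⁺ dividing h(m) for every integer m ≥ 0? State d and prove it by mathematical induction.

d = 4

Computing the first values: h(0) = 4 and h(1) = 16; gcd(4, 16) = 4, so d ≤ 4.
We prove 4 | 2·7^m + 2 for all m ≥ 0 by induction on m.
Base step (m = 0): h(0) = 4 = 4·(1), so 4 | h(0).
Inductive step: assume the claim holds for m = i, i.e. 4 | h(i). Then
h(i+1) = 2·7^(i+1) + 2 = 7·(2·7^i + 2) - 12 = 7·h(i) - 12. The first term is divisible by 4 by the inductive hypothesis, and -12 is divisible by 4. Hence 4 | h(i+1).
By the principle of mathematical induction, the result holds for all m ≥ 0.
Therefore the largest such d is 4.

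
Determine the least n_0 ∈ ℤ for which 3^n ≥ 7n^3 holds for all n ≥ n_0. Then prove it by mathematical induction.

At n = 7: 2187 < 2401, so the inequality fails and n_0 ≥ 8. We prove 3^n ≥ 7n^3 for all n ≥ 8.
Base step (n = 8): 3^n = 6561 and 7n^3 = 3584, so 6561 ≥ 3584.
Inductive step: suppose the statement holds for some m ≥ 8, so 3^m ≥ 7m^3.
Then 3^(m + 1) = 3·(3^m) ≥ 3·(7m^3).
Also, for m ≥ 8 we have 3·(7m^3) ≥ 7(m+1)^3, since 3 ≥ (1 + 1/m)^3 for all m ≥ 8.
Combining, 3^(m + 1) ≥ 7(m+1)^3.
By the principle of mathematical induction, the result holds for all n ≥ 8.
Hence the smallest such n_0 is 8.

n_0 = 8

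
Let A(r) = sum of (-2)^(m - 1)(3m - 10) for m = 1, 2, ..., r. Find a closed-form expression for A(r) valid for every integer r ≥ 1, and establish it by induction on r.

A(r) = (-2)^r(-r + 3) - 3

We claim A(r) = (-2)^r(-r + 3) - 3 for all r ≥ 1.
Base step (r = 1): A(1) = -7, and the closed form gives -7. They agree.
For the inductive step, assume it holds for an arbitrary m ≥ 1, so A(m) = (-2)^m(-m + 3) - 3.
Then A(m+1) = A(m) + ((-2)^m(3m - 7)) = ((-2)^m(-m + 3) - 3) + ((-2)^m(3m - 7)).
Simplifying, A(m+1) = 2(-2)^m·m - 4(-2)^m - 3 = (-2)^(m+1)(-(m+1) + 3) - 3,
which is the closed form with r = m+1.
Hence, by induction on r, the claim holds for every r ≥ 1.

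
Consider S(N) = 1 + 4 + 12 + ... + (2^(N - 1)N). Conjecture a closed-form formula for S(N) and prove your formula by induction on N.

We claim S(N) = 2^N(N - 1) + 1 for all N ≥ 1.
When N = 1: S(1) = 1, and the closed form gives 1. They agree.
Suppose the result is true for N = i, so S(i) = 2^i(i - 1) + 1.
Then S(i+1) = S(i) + (2^i(i + 1)) = (2^i(i - 1) + 1) + (2^i(i + 1)).
Simplifying, S(i+1) = 2^(i + 1)i + 1 = 2^(i+1)((i+1) - 1) + 1,
which is the closed form with N = i+1.
By induction, the statement is established for all N ≥ 1.

S(N) = 2^N(N - 1) + 1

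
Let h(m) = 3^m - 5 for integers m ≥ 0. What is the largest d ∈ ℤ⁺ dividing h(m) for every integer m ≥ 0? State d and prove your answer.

Computing the first values: h(0) = -4 and h(1) = -2; gcd(-4, -2) = 2, so d ≤ 2.
We prove 2 | 3^m - 5 for all m ≥ 0 by induction on m.
Base step (m = 0): h(0) = -4 = 2·(-2), so 2 | h(0).
Inductive step: suppose the statement holds for some k ≥ 0, i.e. 2 | h(k). Then
h(k+1) = 3^(k+1) - 5 = 3·(3^k - 5) + 10 = 3·h(k) + 10. The first term is divisible by 2 by the inductive hypothesis, and 10 is divisible by 2. Hence 2 | h(k+1).
This completes the induction.
Therefore the largest such d is 2.

d = 2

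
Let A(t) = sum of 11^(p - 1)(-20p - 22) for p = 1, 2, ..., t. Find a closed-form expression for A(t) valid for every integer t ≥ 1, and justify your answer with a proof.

We claim A(t) = -2·11^t(t + 1) + 2 for all t ≥ 1.
Base step (t = 1): A(1) = -42, and the closed form gives -42. They agree.
Inductive step: assume the claim holds for t = p, so A(p) = -2·11^p(p + 1) + 2.
Then A(p+1) = A(p) + (11^p(-20p - 42)) = (-2·11^p(p + 1) + 2) + (11^p(-20p - 42)).
Simplifying, A(p+1) = -22·11^p·p - 44·11^p + 2 = -2·11^(p+1)((p+1) + 1) + 2,
which is the closed form with t = p+1.
This completes the induction.

A(t) = -2·11^t(t + 1) + 2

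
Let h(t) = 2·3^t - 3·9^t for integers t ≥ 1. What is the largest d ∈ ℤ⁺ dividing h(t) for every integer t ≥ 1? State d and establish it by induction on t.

d = 3

Computing the first values: h(1) = -21 and h(2) = -225; gcd(-21, -225) = 3, so d ≤ 3.
We prove 3 | 2·3^t - 3·9^t for all t ≥ 1 by induction on t.
When t = 1: h(1) = -21 = 3·(-7), so 3 | h(1).
Inductive step: suppose the statement holds for some r ≥ 1, i.e. 3 | h(r). Then
h(r+1) − 9·h(r) = (2·3^(r+1) - 3·9^(r+1)) − 9·(2·3^r - 3·9^r) = (2)·3^r·(3 − 9) = (-12)·3^r. Since 3 | h(r) by the inductive hypothesis, 3 | 9·h(r); and 3 | -12 since -12 = 3·-4. Therefore 3 | h(r+1).
By induction, the statement is established for all t ≥ 1.
Therefore the largest such d is 3.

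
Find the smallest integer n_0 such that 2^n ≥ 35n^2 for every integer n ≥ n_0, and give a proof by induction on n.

n_0 = 13

At n = 12: 4096 < 5040, so the inequality fails and n_0 ≥ 13. We prove 2^n ≥ 35n^2 for all n ≥ 13.
Base case (n = 13): 2^n = 8192 and 35n^2 = 5915, so 8192 ≥ 5915.
Suppose the result is true for n = k, so 2^k ≥ 35k^2.
Then 2^(k + 1) = 2·(2^k) ≥ 2·(35k^2).
Also, for k ≥ 13 we have 2·(35k^2) ≥ 35(k+1)^2, since 2 ≥ (1 + 1/k)^2 for all k ≥ 13.
Combining, 2^(k + 1) ≥ 35(k+1)^2.
By induction, the statement is established for all n ≥ 13.
Hence the smallest such n_0 is 13.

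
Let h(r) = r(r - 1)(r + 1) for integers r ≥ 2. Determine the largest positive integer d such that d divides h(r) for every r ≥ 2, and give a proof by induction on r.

Computing the first values: h(2) = 6 and h(3) = 24; gcd(6, 24) = 6, so d ≤ 6.
We prove 6 | r(r - 1)(r + 1) for all r ≥ 2 by induction on r.
For the base case r = 2: h(2) = 6 = 6·(1), so 6 | h(2).
Inductive step: assume the claim holds for r = k, i.e. 6 | h(k). Then
h(k+1) − h(k) = k·(k+1)·(k+2) − (k-1)·k·(k+1) = k·(k+1)·[(k+2) − (k-1)] = 3·k·(k+1). The product of 2 consecutive integers is divisible by (2)! = 2, so h(k+1) − h(k) is divisible by 3·2 = 6. By the inductive hypothesis 6 | h(k), hence 6 | h(k+1).
By induction, the statement is established for all r ≥ 2.
Therefore the largest such d is 6.

d = 6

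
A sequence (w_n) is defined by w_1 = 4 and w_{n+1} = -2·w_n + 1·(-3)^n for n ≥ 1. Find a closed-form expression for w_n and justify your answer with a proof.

Computing the first terms: w_1 = 4, w_2 = -11, w_3 = 31. This suggests w_n = (-2)^(n - 1) - (-3)^n.
When n = 1: the formula gives 4 = 4 = w_1.
Inductive step: suppose the statement holds for some m ≥ 1, so w_m = (-2)^(m - 1) - (-3)^m.
Then w_{m+1} = -2·w_m + 1·(-3)^m = -2·((-2)^(m - 1) - (-3)^m) + 1·(-3)^m = (-2)^m - (-3)^(m + 1) = (-2)^((m+1) - 1) - (-3)^(m+1),
which is the claimed formula at n = m+1.
This completes the induction.

w_n = (-2)^(n - 1) - (-3)^n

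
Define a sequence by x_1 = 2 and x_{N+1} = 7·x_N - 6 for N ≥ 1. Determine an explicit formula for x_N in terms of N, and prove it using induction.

Computing the first terms: x_1 = 2, x_2 = 8, x_3 = 50. This suggests x_N = 7^(N - 1) + 1.
Base case (N = 1): the formula gives 2 = 2 = x_1.
Inductive step: assume the claim holds for N = p, so x_p = 7^(p - 1) + 1.
Then x_{p+1} = 7·x_p - 6 = 7·(7^(p - 1) + 1) - 6 = 7^p + 1 = 7^((p+1) - 1) + 1,
which is the claimed formula at N = p+1.
By induction, the statement is established for all N ≥ 1.

x_N = 7^(N - 1) + 1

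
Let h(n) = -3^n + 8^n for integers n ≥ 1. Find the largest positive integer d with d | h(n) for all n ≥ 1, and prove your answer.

Computing the first values: h(1) = 5 and h(2) = 55; gcd(5, 55) = 5, so d ≤ 5.
We prove 5 | -3^n + 8^n for all n ≥ 1 by induction on n.
When n = 1: h(1) = 5 = 5·(1), so 5 | h(1).
Inductive step: assume the claim holds for n = i, i.e. 5 | h(i). Then
8^{i+1} − 3^{i+1} = 8·8^i − 3·3^i = 8·(8^i − 3^i) + (5)·3^i. The first term is divisible by 5 by the inductive hypothesis, and the second term (5)·3^i is divisible by 5 since 5 | 5. Hence 5 | h(i+1).
By the principle of mathematical induction, the result holds for all n ≥ 1.
Therefore the largest such d is 5.

d = 5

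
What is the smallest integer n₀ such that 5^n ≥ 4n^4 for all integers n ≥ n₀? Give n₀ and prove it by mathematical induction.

At n = 4: 625 < 1024, so the inequality fails and n₀ ≥ 5. We prove 5^n ≥ 4n^4 for all n ≥ 5.
Base case (n = 5): 5^n = 3125 and 4n^4 = 2500, so 3125 ≥ 2500.
Inductive step: assume the claim holds for n = m, so 5^m ≥ 4m^4.
Then 5^(m + 1) = 5·(5^m) ≥ 5·(4m^4).
Also, for m ≥ 5 we have 5·(4m^4) ≥ 4(m+1)^4, since 5 ≥ (1 + 1/m)^4 for all m ≥ 5.
Combining, 5^(m + 1) ≥ 4(m+1)^4.
By the principle of mathematical induction, the result holds for all n ≥ 5.
Hence the smallest such n₀ is 5.

n₀ = 5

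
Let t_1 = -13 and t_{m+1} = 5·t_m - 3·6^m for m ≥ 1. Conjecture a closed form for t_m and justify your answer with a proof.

t_m = 5^m - 3·6^m

Computing the first terms: t_1 = -13, t_2 = -83, t_3 = -523. This suggests t_m = 5^m - 3·6^m.
Base step (m = 1): the formula gives -13 = -13 = t_1.
Suppose the result is true for m = i, so t_i = 5^i - 3·6^i.
Then t_{i+1} = 5·t_i - 3·6^i = 5·(5^i - 3·6^i) - 3·6^i = 5^(i + 1) - 3·6^(i + 1),
which is the claimed formula at m = i+1.
By induction, the statement is established for all m ≥ 1.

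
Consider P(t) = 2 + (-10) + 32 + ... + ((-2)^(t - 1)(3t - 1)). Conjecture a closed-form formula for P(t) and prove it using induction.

P(t) = -(-2)^t·t

We claim P(t) = -(-2)^t·t for all t ≥ 1.
When t = 1: P(1) = 2, and the closed form gives 2. They agree.
Inductive step: suppose the statement holds for some i ≥ 1, so P(i) = -(-2)^i·i.
Then P(i+1) = P(i) + ((-2)^i(3i + 2)) = (-(-2)^i·i) + ((-2)^i(3i + 2)).
Simplifying, P(i+1) = 2(-2)^i(i + 1) = -(-2)^(i+1)·(i+1),
which is the closed form with t = i+1.
By the principle of mathematical induction, the result holds for all t ≥ 1.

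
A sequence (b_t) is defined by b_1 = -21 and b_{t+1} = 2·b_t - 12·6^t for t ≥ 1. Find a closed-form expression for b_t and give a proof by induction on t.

b_t = -3·2^(t - 1) - 3·6^t

Computing the first terms: b_1 = -21, b_2 = -114, b_3 = -660. This suggests b_t = -3·2^(t - 1) - 3·6^t.
For the base case t = 1: the formula gives -21 = -21 = b_1.
For the inductive step, assume it holds for an arbitrary i ≥ 1, so b_i = -3·2^(i - 1) - 3·6^i.
Then b_{i+1} = 2·b_i - 12·6^i = 2·(-3·2^(i - 1) - 3·6^i) - 12·6^i = -3·2^i - 3·6^(i + 1) = -3·2^((i+1) - 1) - 3·6^(i+1),
which is the claimed formula at t = i+1.
By induction, the statement is established for all t ≥ 1.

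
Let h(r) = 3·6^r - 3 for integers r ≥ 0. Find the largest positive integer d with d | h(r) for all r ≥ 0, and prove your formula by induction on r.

Computing the first values: h(0) = 0 and h(1) = 15; gcd(0, 15) = 15, so d ≤ 15.
We prove 15 | 3·6^r - 3 for all r ≥ 0 by induction on r.
Base step (r = 0): h(0) = 0 = 15·(0), so 15 | h(0).
Inductive step: assume the claim holds for r = m, i.e. 15 | h(m). Then
h(m+1) = 3·6^(m+1) - 3 = 6·(3·6^m - 3) + 15 = 6·h(m) + 15. The first term is divisible by 15 by the inductive hypothesis, and 15 is divisible by 15. Hence 15 | h(m+1).
By the principle of mathematical induction, the result holds for all r ≥ 0.
Therefore the largest such d is 15.

d = 15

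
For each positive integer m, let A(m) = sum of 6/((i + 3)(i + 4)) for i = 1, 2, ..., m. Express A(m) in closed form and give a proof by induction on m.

A(m) = 3m/(2(m + 4))

We claim A(m) = 3m/(2(m + 4)) for all m ≥ 1.
When m = 1: A(1) = 3/10, and the closed form gives 3/10. They agree.
For the inductive step, assume it holds for an arbitrary i ≥ 1, so A(i) = 3i/(2(i + 4)).
Then A(i+1) = A(i) + (6/((i + 4)(i + 5))) = (3i/(2(i + 4))) + (6/((i + 4)(i + 5))).
Simplifying, A(i+1) = 3(i + 1)/(2(i + 5)) = 3(i+1)/(2((i+1) + 4)),
which is the closed form with m = i+1.
Hence, by induction on m, the claim holds for every m ≥ 1.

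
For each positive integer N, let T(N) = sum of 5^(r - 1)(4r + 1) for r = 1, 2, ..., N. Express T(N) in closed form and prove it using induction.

T(N) = 5^N·N

We claim T(N) = 5^N·N for all N ≥ 1.
Base case (N = 1): T(1) = 5, and the closed form gives 5. They agree.
For the inductive step, assume it holds for an arbitrary r ≥ 1, so T(r) = 5^r·r.
Then T(r+1) = T(r) + (5^r(4r + 5)) = (5^r·r) + (5^r(4r + 5)).
Simplifying, T(r+1) = 5^(r + 1)(r + 1) = 5^(r+1)·(r+1),
which is the closed form with N = r+1.
By the principle of mathematical induction, the result holds for all N ≥ 1.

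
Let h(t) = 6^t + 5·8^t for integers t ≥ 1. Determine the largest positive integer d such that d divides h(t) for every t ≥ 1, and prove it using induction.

Computing the first values: h(1) = 46 and h(2) = 356; gcd(46, 356) = 2, so d ≤ 2.
We prove 2 | 6^t + 5·8^t for all t ≥ 1 by induction on t.
For the base case t = 1: h(1) = 46 = 2·(23), so 2 | h(1).
For the inductive step, assume it holds for an arbitrary k ≥ 1, i.e. 2 | h(k). Then
h(k+1) − 8·h(k) = (6^(k+1) + 5·8^(k+1)) − 8·(6^k + 5·8^k) = (1)·6^k·(6 − 8) = (-2)·6^k. Since 2 | h(k) by the inductive hypothesis, 2 | 8·h(k); and 2 | -2 since -2 = 2·-1. Therefore 2 | h(k+1).
By induction, the statement is established for all t ≥ 1.
Therefore the largest such d is 2.

d = 2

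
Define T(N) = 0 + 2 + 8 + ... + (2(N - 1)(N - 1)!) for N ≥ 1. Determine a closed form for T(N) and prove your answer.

T(N) = 2N! - 2

We claim T(N) = 2N! - 2 for all N ≥ 1.
For the base case N = 1: T(1) = 0, and the closed form gives 0. They agree.
For the inductive step, assume it holds for an arbitrary k ≥ 1, so T(k) = 2k! - 2.
Then T(k+1) = T(k) + (2k·k!) = (2k! - 2) + (2k·k!).
Simplifying, T(k+1) = 2(k+1)! - 2,
which is the closed form with N = k+1.
Hence, by induction on N, the claim holds for every N ≥ 1.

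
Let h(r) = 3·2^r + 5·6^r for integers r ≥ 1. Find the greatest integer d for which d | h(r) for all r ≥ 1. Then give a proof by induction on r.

Computing the first values: h(1) = 36 and h(2) = 192; gcd(36, 192) = 12, so d ≤ 12.
We prove 12 | 3·2^r + 5·6^r for all r ≥ 1 by induction on r.
For the base case r = 1: h(1) = 36 = 12·(3), so 12 | h(1).
Inductive step: suppose the statement holds for some i ≥ 1, i.e. 12 | h(i). Then
h(i+1) − 6·h(i) = (3·2^(i+1) + 5·6^(i+1)) − 6·(3·2^i + 5·6^i) = (3)·2^i·(2 − 6) = (-12)·2^i. Since 12 | h(i) by the inductive hypothesis, 12 | 6·h(i); and 12 | -12 since -12 = 12·-1. Therefore 12 | h(i+1).
By the principle of mathematical induction, the result holds for all r ≥ 1.
Therefore the largest such d is 12.

d = 12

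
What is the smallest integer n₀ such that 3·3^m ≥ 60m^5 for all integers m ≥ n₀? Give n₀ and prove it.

At m = 15: 43046721 < 45562500, so the inequality fails and n₀ ≥ 16. We prove 3·3^m ≥ 60m^5 for all m ≥ 16.
For the base case m = 16: 3·3^m = 129140163 and 60m^5 = 62914560, so 129140163 ≥ 62914560.
Inductive step: assume the claim holds for m = i, so 3·3^i ≥ 60i^5.
Then 3·3^(i + 1) = 3·(3·3^i) ≥ 3·(60i^5).
Also, for i ≥ 16 we have 3·(60i^5) ≥ 60(i+1)^5, since 3 ≥ (1 + 1/i)^5 for all i ≥ 16.
Combining, 3·3^(i + 1) ≥ 60(i+1)^5.
This completes the induction.
Hence the smallest such n₀ is 16.

n₀ = 16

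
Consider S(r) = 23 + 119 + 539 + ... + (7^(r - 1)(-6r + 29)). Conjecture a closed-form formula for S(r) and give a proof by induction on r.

We claim S(r) = 7^r(-r + 5) - 5 for all r ≥ 1.
Base case (r = 1): S(1) = 23, and the closed form gives 23. They agree.
Suppose the result is true for r = i, so S(i) = 7^i(-i + 5) - 5.
Then S(i+1) = S(i) + (7^i(-6i + 23)) = (7^i(-i + 5) - 5) + (7^i(-6i + 23)).
Simplifying, S(i+1) = -7·7^i·i + 28·7^i - 5 = 7^(i+1)(-(i+1) + 5) - 5,
which is the closed form with r = i+1.
Hence, by induction on r, the claim holds for every r ≥ 1.

S(r) = 7^r(-r + 5) - 5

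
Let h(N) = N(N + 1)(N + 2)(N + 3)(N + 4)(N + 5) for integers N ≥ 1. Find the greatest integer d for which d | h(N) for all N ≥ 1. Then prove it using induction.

d = 720

Computing the first values: h(1) = 720 and h(2) = 5040; gcd(720, 5040) = 720, so d ≤ 720.
We prove 720 | N(N + 1)(N + 2)(N + 3)(N + 4)(N + 5) for all N ≥ 1 by induction on N.
For the base case N = 1: h(1) = 720 = 720·(1), so 720 | h(1).
Inductive step: suppose the statement holds for some i ≥ 1, i.e. 720 | h(i). Then
h(i+1) − h(i) = (i+1)·(i+2)·(i+3)·(i+4)·(i+5)·(i+6) − i·(i+1)·(i+2)·(i+3)·(i+4)·(i+5) = (i+1)·(i+2)·(i+3)·(i+4)·(i+5)·[(i+6) − i] = 6·(i+1)·(i+2)·(i+3)·(i+4)·(i+5). The product of 5 consecutive integers is divisible by (5)! = 120, so h(i+1) − h(i) is divisible by 6·120 = 720. By the inductive hypothesis 720 | h(i), hence 720 | h(i+1).
By induction, the statement is established for all N ≥ 1.
Therefore the largest such d is 720.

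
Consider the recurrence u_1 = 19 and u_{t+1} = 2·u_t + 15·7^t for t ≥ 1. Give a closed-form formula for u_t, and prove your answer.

u_t = -2^t + 3·7^t

Computing the first terms: u_1 = 19, u_2 = 143, u_3 = 1021. This suggests u_t = -2^t + 3·7^t.
Base step (t = 1): the formula gives 19 = 19 = u_1.
Inductive step: suppose the statement holds for some r ≥ 1, so u_r = -2^r + 3·7^r.
Then u_{r+1} = 2·u_r + 15·7^r = 2·(-2^r + 3·7^r) + 15·7^r = -2^(r + 1) + 3·7^(r + 1),
which is the claimed formula at t = r+1.
By induction, the statement is established for all t ≥ 1.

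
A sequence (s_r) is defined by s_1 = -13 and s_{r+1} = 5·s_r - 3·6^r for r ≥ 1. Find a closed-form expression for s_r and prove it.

s_r = 5^r - 3·6^r

Computing the first terms: s_1 = -13, s_2 = -83, s_3 = -523. This suggests s_r = 5^r - 3·6^r.
For the base case r = 1: the formula gives -13 = -13 = s_1.
Inductive step: assume the claim holds for r = p, so s_p = 5^p - 3·6^p.
Then s_{p+1} = 5·s_p - 3·6^p = 5·(5^p - 3·6^p) - 3·6^p = 5^(p + 1) - 3·6^(p + 1),
which is the claimed formula at r = p+1.
By induction, the statement is established for all r ≥ 1.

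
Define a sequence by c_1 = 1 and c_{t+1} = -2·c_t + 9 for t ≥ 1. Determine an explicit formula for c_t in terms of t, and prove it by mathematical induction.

c_t = (-2)^t + 3

Computing the first terms: c_1 = 1, c_2 = 7, c_3 = -5. This suggests c_t = (-2)^t + 3.
Base step (t = 1): the formula gives 1 = 1 = c_1.
Inductive step: suppose the statement holds for some i ≥ 1, so c_i = (-2)^i + 3.
Then c_{i+1} = -2·c_i + 9 = -2·((-2)^i + 3) + 9 = (-2)^(i + 1) + 3,
which is the claimed formula at t = i+1.
This completes the induction.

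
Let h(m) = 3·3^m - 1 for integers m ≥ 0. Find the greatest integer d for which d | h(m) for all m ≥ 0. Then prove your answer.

Computing the first values: h(0) = 2 and h(1) = 8; gcd(2, 8) = 2, so d ≤ 2.
We prove 2 | 3·3^m - 1 for all m ≥ 0 by induction on m.
Base step (m = 0): h(0) = 2 = 2·(1), so 2 | h(0).
Suppose the result is true for m = r, i.e. 2 | h(r). Then
h(r+1) = 3·3^(r+1) - 1 = 3·(3·3^r - 1) + 2 = 3·h(r) + 2. The first term is divisible by 2 by the inductive hypothesis, and 2 is divisible by 2. Hence 2 | h(r+1).
This completes the induction.
Therefore the largest such d is 2.

d = 2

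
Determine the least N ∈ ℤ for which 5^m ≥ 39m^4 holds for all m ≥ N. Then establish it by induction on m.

At m = 7: 78125 < 93639, so the inequality fails and N ≥ 8. We prove 5^m ≥ 39m^4 for all m ≥ 8.
Base step (m = 8): 5^m = 390625 and 39m^4 = 159744, so 390625 ≥ 159744.
Inductive step: assume the claim holds for m = k, so 5^k ≥ 39k^4.
Then 5^(k + 1) = 5·(5^k) ≥ 5·(39k^4).
Also, for k ≥ 8 we have 5·(39k^4) ≥ 39(k+1)^4, since 5 ≥ (1 + 1/k)^4 for all k ≥ 8.
Combining, 5^(k + 1) ≥ 39(k+1)^4.
By the principle of mathematical induction, the result holds for all m ≥ 8.
Hence the smallest such N is 8.

N = 8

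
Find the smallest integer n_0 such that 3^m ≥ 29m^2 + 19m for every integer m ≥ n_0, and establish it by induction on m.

At m = 6: 729 < 1158, so the inequality fails and n_0 ≥ 7. We prove 3^m ≥ 29m^2 + 19m for all m ≥ 7.
Base case (m = 7): 3^m = 2187 and 29m^2 + 19m = 1554, so 2187 ≥ 1554.
For the inductive step, assume it holds for an arbitrary k ≥ 7, so 3^k ≥ 29k^2 + 19k.
Then 3^(k + 1) = 3·(3^k) ≥ 3·(29k^2 + 19k).
Also, for k ≥ 7 we have 3·(29k^2 + 19k) ≥ 29(k+1)^2 + 19(k+1), since 3·(29k^2 + 19k) − (29(k+1)^2 + 19(k+1)) = 58k^2 - 20k - 48, which is nonnegative for all k ≥ 7.
Combining, 3^(k + 1) ≥ 29(k+1)^2 + 19(k+1).
By the principle of mathematical induction, the result holds for all m ≥ 7.
Hence the smallest such n_0 is 7.

n_0 = 7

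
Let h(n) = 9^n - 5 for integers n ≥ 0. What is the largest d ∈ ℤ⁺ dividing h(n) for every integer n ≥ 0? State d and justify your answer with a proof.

Computing the first values: h(0) = -4 and h(1) = 4; gcd(-4, 4) = 4, so d ≤ 4.
We prove 4 | 9^n - 5 for all n ≥ 0 by induction on n.
Base case (n = 0): h(0) = -4 = 4·(-1), so 4 | h(0).
Suppose the result is true for n = k, i.e. 4 | h(k). Then
h(k+1) = 9^(k+1) - 5 = 9·(9^k - 5) + 40 = 9·h(k) + 40. The first term is divisible by 4 by the inductive hypothesis, and 40 is divisible by 4. Hence 4 | h(k+1).
Hence, by induction on n, the claim holds for every n ≥ 0.
Therefore the largest such d is 4.

d = 4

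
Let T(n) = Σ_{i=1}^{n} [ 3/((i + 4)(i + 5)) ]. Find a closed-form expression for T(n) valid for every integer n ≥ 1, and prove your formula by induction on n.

We claim T(n) = 3n/(5(n + 5)) for all n ≥ 1.
For the base case n = 1: T(1) = 1/10, and the closed form gives 1/10. They agree.
For the inductive step, assume it holds for an arbitrary i ≥ 1, so T(i) = 3i/(5(i + 5)).
Then T(i+1) = T(i) + (3/((i + 5)(i + 6))) = (3i/(5(i + 5))) + (3/((i + 5)(i + 6))).
Simplifying, T(i+1) = 3(i + 1)/(5(i + 6)) = 3(i+1)/(5((i+1) + 5)),
which is the closed form with n = i+1.
By induction, the statement is established for all n ≥ 1.

T(n) = 3n/(5(n + 5))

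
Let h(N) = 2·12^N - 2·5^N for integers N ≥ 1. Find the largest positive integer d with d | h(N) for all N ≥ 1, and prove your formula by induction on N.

d = 14

Computing the first values: h(1) = 14 and h(2) = 238; gcd(14, 238) = 14, so d ≤ 14.
We prove 14 | 2·12^N - 2·5^N for all N ≥ 1 by induction on N.
When N = 1: h(1) = 14 = 14·(1), so 14 | h(1).
Inductive step: assume the claim holds for N = i, i.e. 14 | h(i). Then
h(i+1) − 12·h(i) = (2·12^(i+1) - 2·5^(i+1)) − 12·(2·12^i - 2·5^i) = (-2)·5^i·(5 − 12) = (14)·5^i. Since 14 | h(i) by the inductive hypothesis, 14 | 12·h(i); and 14 | 14 since 14 = 14·1. Therefore 14 | h(i+1).
By the principle of mathematical induction, the result holds for all N ≥ 1.
Therefore the largest such d is 14.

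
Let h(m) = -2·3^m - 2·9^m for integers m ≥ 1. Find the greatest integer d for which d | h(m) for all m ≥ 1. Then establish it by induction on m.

d = 12

Computing the first values: h(1) = -24 and h(2) = -180; gcd(-24, -180) = 12, so d ≤ 12.
We prove 12 | -2·3^m - 2·9^m for all m ≥ 1 by induction on m.
Base case (m = 1): h(1) = -24 = 12·(-2), so 12 | h(1).
Inductive step: suppose the statement holds for some p ≥ 1, i.e. 12 | h(p). Then
h(p+1) − 9·h(p) = (-2·3^(p+1) - 2·9^(p+1)) − 9·(-2·3^p - 2·9^p) = (-2)·3^p·(3 − 9) = (12)·3^p. Since 12 | h(p) by the inductive hypothesis, 12 | 9·h(p); and 12 | 12 since 12 = 12·1. Therefore 12 | h(p+1).
Hence, by induction on m, the claim holds for every m ≥ 1.
Therefore the largest such d is 12.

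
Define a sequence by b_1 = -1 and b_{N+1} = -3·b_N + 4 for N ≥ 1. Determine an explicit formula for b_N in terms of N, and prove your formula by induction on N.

Computing the first terms: b_1 = -1, b_2 = 7, b_3 = -17. This suggests b_N = -2(-3)^(N - 1) + 1.
For the base case N = 1: the formula gives -1 = -1 = b_1.
Suppose the result is true for N = i, so b_i = -2(-3)^(i - 1) + 1.
Then b_{i+1} = -3·b_i + 4 = -3·(-2(-3)^(i - 1) + 1) + 4 = -2(-3)^i + 1 = -2(-3)^((i+1) - 1) + 1,
which is the claimed formula at N = i+1.
This completes the induction.

b_N = -2(-3)^(N - 1) + 1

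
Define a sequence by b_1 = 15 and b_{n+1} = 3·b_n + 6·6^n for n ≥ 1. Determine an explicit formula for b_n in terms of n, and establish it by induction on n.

Computing the first terms: b_1 = 15, b_2 = 81, b_3 = 459. This suggests b_n = 3^n + 2·6^n.
Base case (n = 1): the formula gives 15 = 15 = b_1.
Suppose the result is true for n = p, so b_p = 3^p + 2·6^p.
Then b_{p+1} = 3·b_p + 6·6^p = 3·(3^p + 2·6^p) + 6·6^p = 3^(p + 1) + 2·6^(p + 1),
which is the claimed formula at n = p+1.
By induction, the statement is established for all n ≥ 1.

b_n = 3^n + 2·6^n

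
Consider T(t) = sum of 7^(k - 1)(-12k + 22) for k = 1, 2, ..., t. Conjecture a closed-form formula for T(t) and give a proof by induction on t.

T(t) = 2·7^t(-t + 2) - 4

We claim T(t) = 2·7^t(-t + 2) - 4 for all t ≥ 1.
Base case (t = 1): T(1) = 10, and the closed form gives 10. They agree.
Suppose the result is true for t = k, so T(k) = 2·7^k(-k + 2) - 4.
Then T(k+1) = T(k) + (7^k(-12k + 10)) = (2·7^k(-k + 2) - 4) + (7^k(-12k + 10)).
Simplifying, T(k+1) = -14·7^k·k + 14·7^k - 4 = 2·7^(k+1)(-(k+1) + 2) - 4,
which is the closed form with t = k+1.
Hence, by induction on t, the claim holds for every t ≥ 1.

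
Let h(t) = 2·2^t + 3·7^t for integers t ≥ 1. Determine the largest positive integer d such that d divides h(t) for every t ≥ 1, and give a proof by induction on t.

d = 5

Computing the first values: h(1) = 25 and h(2) = 155; gcd(25, 155) = 5, so d ≤ 5.
We prove 5 | 2·2^t + 3·7^t for all t ≥ 1 by induction on t.
For the base case t = 1: h(1) = 25 = 5·(5), so 5 | h(1).
For the inductive step, assume it holds for an arbitrary r ≥ 1, i.e. 5 | h(r). Then
h(r+1) − 7·h(r) = (2·2^(r+1) + 3·7^(r+1)) − 7·(2·2^r + 3·7^r) = (2)·2^r·(2 − 7) = (-10)·2^r. Since 5 | h(r) by the inductive hypothesis, 5 | 7·h(r); and 5 | -10 since -10 = 5·-2. Therefore 5 | h(r+1).
By the principle of mathematical induction, the result holds for all t ≥ 1.
Therefore the largest such d is 5.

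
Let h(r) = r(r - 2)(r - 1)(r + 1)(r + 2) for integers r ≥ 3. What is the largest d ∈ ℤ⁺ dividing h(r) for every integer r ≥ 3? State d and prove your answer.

Computing the first values: h(3) = 120 and h(4) = 720; gcd(120, 720) = 120, so d ≤ 120.
We prove 120 | r(r - 2)(r - 1)(r + 1)(r + 2) for all r ≥ 3 by induction on r.
Base step (r = 3): h(3) = 120 = 120·(1), so 120 | h(3).
For the inductive step, assume it holds for an arbitrary k ≥ 3, i.e. 120 | h(k). Then
h(k+1) − h(k) = (k-1)·k·(k+1)·(k+2)·(k+3) − (k-2)·(k-1)·k·(k+1)·(k+2) = (k-1)·k·(k+1)·(k+2)·[(k+3) − (k-2)] = 5·(k-1)·k·(k+1)·(k+2). The product of 4 consecutive integers is divisible by (4)! = 24, so h(k+1) − h(k) is divisible by 5·24 = 120. By the inductive hypothesis 120 | h(k), hence 120 | h(k+1).
By induction, the statement is established for all r ≥ 3.
Therefore the largest such d is 120.

d = 120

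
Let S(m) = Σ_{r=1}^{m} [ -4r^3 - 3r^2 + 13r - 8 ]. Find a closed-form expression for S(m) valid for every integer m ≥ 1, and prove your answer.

S(m) = -m(m^3 + 3m^2 - 4m + 2)

We claim S(m) = -m(m^3 + 3m^2 - 4m + 2) for all m ≥ 1.
When m = 1: S(1) = -2, and the closed form gives -2. They agree.
Inductive step: suppose the statement holds for some r ≥ 1, so S(r) = r(-r^3 - 3r^2 + 4r - 2).
Then S(r+1) = S(r) + (-4r^3 - 15r^2 - 5r - 2) = (r(-r^3 - 3r^2 + 4r - 2)) + (-4r^3 - 15r^2 - 5r - 2).
Simplifying, S(r+1) = -(r + 1)(r^3 + 6r^2 + 5r + 2) = -(r+1)((r+1)^3 + 3(r+1)^2 - 4(r+1) + 2),
which is the closed form with m = r+1.
By induction, the statement is established for all m ≥ 1.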